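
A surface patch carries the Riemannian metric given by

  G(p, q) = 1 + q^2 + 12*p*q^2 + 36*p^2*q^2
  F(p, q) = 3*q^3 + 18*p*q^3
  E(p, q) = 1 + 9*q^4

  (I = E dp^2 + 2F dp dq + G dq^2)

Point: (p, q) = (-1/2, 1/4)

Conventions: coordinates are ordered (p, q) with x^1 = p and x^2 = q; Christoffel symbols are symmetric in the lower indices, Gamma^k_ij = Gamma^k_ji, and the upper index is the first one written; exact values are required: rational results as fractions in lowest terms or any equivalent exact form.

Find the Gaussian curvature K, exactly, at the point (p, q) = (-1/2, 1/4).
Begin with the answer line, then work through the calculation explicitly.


Answer: K = -147456/108241

E = 265/256, F = -3/32, G = 5/4, EG - F^2 = 329/256 at the point
E_p = 0, E_q = 9/16, F_p = 9/32, F_q = -9/8, G_p = -3/2, G_q = 2
E_qq = 27/4, F_pq = 27/8, G_pp = 9/2
Compute both Brioschi determinants and normalise by (EG - F^2)^2.
M1 = [[-E_qq/2 + F_pq - G_pp/2, E_p/2, F_p - E_q/2], [F_q - G_p/2, E, F], [G_q/2, F, G]] = [[-9/4, 0, 0], [-3/8, 265/256, -3/32], [1, -3/32, 5/4]]; det M1 = -2961/1024
M2 = [[0, E_q/2, G_p/2], [E_q/2, E, F], [G_p/2, F, G]] = [[0, 9/32, -3/4], [9/32, 265/256, -3/32], [-3/4, -3/32, 5/4]]; det M2 = -657/1024
det M1 - det M2 = -9/4; K = -9/4 / (329/256)^2 = -147456/108241


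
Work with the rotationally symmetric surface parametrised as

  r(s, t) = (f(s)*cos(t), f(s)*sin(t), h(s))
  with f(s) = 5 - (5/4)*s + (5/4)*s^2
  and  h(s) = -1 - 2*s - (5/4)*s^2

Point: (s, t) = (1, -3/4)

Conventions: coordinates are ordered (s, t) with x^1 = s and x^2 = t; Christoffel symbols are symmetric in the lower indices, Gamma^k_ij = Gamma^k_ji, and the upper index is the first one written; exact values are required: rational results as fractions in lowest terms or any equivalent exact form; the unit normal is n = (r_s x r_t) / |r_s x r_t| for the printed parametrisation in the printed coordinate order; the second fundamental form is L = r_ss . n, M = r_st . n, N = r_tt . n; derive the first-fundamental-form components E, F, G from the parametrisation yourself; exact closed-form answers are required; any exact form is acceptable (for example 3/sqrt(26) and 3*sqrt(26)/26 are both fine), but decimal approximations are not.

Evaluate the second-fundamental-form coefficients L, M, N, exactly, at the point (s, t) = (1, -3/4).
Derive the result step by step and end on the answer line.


f = 5, f' = 5/4, f'' = 5/2, h' = -9/2, h'' = -5/2
E = 349/16, F = 0, G = 25; answer radicand W^2 = 349/16
unnormalised second-form numerators: l = 65/8, m = 0, n = -45/2; L = l/sqrt(349/16), and similarly M = m/sqrt(W^2), N = n/sqrt(W^2)

Answer: L = 65*sqrt(349)/698, M = 0, N = -90*sqrt(349)/349


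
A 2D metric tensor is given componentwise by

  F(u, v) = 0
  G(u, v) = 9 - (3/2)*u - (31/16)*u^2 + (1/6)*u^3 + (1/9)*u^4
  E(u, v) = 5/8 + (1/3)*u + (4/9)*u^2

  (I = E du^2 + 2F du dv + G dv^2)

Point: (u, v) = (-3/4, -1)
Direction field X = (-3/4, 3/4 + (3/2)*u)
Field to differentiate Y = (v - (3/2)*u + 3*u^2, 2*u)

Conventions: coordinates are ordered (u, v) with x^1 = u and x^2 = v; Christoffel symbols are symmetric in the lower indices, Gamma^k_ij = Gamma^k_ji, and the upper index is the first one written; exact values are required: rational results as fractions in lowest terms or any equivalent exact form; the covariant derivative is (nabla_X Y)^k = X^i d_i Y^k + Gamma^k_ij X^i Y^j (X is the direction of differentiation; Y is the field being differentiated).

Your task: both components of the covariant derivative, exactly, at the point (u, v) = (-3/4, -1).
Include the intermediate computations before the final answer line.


E = 5/8, F = 0, G = 9 at the point
E_u = -1/3, E_v = 0, F_u = 0, F_v = 0, G_u = 3/2, G_v = 0
EG - F^2 = 45/8;  g^inv = (8/45) * [[9, 0], [0, 5/8]]
first-kind symbols [ij,l] = (1/2)(d_i g_jl + d_j g_il - d_l g_ij): [uu,u] = E_u/2 = -1/6, [uu,v] = F_u - E_v/2 = 0, [uv,u] = E_v/2 = 0, [uv,v] = G_u/2 = 3/4, [vv,u] = F_v - G_u/2 = -3/4, [vv,v] = G_v/2 = 0
Gamma^u_ij = (G*[ij,u] - F*[ij,v])/(EG - F^2), Gamma^v_ij = (E*[ij,v] - F*[ij,u])/(EG - F^2)
Gamma_uuu = -4/15, Gamma_uuv = 0, Gamma_uvv = -6/5, Gamma_vuu = 0, Gamma_vuv = 1/12, Gamma_vvv = 0
X = (-3/4, -3/8), Y = (29/16, -3/2) at the point

Answer: (nabla_X Y)^u = 61/16, (nabla_X Y)^v = -749/512


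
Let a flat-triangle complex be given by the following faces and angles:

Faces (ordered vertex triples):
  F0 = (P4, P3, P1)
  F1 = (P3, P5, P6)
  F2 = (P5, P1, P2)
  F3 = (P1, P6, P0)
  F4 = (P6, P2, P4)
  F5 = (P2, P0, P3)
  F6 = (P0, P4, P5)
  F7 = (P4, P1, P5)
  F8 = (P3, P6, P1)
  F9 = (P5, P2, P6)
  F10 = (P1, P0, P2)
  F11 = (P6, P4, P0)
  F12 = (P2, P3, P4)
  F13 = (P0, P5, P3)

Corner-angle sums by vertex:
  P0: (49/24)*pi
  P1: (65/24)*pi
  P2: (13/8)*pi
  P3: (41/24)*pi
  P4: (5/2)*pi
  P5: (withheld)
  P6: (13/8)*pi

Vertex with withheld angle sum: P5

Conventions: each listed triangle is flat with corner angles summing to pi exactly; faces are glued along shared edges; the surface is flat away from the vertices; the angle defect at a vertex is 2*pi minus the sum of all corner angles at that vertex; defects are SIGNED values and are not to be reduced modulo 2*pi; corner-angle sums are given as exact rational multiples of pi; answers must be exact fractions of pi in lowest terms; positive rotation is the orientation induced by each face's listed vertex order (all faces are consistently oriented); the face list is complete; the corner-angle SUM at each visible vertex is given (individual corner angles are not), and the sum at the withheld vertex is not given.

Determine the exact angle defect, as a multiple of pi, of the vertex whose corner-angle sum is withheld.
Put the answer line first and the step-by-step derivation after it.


Answer: defect(P5) = (5/24)*pi

V = 7, E = 21, F = 14; chi = V - E + F = 0
Gauss-Bonnet: total defect = 2*pi*chi = 0; visible defects sum to (-5/24)*pi


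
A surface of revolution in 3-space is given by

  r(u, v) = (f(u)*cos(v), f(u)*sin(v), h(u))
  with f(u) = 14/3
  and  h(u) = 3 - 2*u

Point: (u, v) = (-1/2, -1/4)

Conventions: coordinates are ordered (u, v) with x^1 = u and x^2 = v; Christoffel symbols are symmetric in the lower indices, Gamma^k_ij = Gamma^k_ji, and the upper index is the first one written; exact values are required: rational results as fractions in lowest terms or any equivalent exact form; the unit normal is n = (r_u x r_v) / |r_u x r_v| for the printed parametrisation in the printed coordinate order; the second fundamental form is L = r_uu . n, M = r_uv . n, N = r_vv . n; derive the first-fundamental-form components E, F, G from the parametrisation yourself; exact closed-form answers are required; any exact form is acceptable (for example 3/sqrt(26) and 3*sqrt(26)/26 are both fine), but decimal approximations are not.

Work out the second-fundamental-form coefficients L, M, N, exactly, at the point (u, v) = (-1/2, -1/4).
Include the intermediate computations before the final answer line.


f = 14/3, f' = 0, f'' = 0, h' = -2, h'' = 0
E = 4, F = 0, G = 196/9; answer radicand W^2 = 4
unnormalised second-form numerators: l = 0, m = 0, n = -28/3; L = l/sqrt(4), and similarly M = m/sqrt(W^2), N = n/sqrt(W^2)

Answer: L = 0, M = 0, N = -14/3


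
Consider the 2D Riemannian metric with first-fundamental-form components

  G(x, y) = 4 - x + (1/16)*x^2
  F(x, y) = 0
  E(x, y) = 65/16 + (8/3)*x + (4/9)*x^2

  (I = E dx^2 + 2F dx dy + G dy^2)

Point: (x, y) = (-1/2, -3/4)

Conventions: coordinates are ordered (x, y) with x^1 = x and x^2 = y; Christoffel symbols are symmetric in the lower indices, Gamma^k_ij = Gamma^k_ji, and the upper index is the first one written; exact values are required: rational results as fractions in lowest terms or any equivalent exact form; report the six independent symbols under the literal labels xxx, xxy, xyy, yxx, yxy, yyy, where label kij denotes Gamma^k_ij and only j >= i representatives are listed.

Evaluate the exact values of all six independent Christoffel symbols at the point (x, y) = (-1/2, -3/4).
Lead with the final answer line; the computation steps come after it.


Answer: Gamma_xxx = 160/409, Gamma_xxy = 0, Gamma_xyy = 153/818, Gamma_yxx = 0, Gamma_yxy = -2/17, Gamma_yyy = 0

E = 409/144, F = 0, G = 289/64 at the point
E_x = 20/9, E_y = 0, F_x = 0, F_y = 0, G_x = -17/16, G_y = 0
EG - F^2 = 118201/9216;  g^inv = (9216/118201) * [[289/64, 0], [0, 409/144]]
first-kind symbols [ij,l] = (1/2)(d_i g_jl + d_j g_il - d_l g_ij): [xx,x] = E_x/2 = 10/9, [xx,y] = F_x - E_y/2 = 0, [xy,x] = E_y/2 = 0, [xy,y] = G_x/2 = -17/32, [yy,x] = F_y - G_x/2 = 17/32, [yy,y] = G_y/2 = 0
Gamma^x_ij = (G*[ij,x] - F*[ij,y])/(EG - F^2), Gamma^y_ij = (E*[ij,y] - F*[ij,x])/(EG - F^2)


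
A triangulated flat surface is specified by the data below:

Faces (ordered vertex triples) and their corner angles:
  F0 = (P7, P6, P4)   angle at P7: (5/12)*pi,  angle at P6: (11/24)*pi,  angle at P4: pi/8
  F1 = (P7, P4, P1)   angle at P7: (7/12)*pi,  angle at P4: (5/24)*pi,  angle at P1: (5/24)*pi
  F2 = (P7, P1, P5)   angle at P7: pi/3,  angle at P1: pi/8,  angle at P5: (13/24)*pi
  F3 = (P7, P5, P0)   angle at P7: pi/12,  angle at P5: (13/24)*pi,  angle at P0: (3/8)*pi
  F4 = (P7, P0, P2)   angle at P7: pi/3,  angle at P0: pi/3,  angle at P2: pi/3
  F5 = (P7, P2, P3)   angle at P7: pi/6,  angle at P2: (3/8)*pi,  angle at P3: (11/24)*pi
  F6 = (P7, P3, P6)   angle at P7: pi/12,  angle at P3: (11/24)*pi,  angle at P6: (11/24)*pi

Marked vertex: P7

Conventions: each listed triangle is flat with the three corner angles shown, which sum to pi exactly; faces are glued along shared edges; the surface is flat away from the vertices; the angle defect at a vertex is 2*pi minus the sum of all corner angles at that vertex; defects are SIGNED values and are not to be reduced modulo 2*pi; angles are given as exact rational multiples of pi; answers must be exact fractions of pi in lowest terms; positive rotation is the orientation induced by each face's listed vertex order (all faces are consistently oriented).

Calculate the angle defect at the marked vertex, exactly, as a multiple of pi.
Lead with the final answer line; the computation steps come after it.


Answer: defect(P7) = 0

Sum of corner angles at P7: 2*pi
defect = 2*pi - 2*pi


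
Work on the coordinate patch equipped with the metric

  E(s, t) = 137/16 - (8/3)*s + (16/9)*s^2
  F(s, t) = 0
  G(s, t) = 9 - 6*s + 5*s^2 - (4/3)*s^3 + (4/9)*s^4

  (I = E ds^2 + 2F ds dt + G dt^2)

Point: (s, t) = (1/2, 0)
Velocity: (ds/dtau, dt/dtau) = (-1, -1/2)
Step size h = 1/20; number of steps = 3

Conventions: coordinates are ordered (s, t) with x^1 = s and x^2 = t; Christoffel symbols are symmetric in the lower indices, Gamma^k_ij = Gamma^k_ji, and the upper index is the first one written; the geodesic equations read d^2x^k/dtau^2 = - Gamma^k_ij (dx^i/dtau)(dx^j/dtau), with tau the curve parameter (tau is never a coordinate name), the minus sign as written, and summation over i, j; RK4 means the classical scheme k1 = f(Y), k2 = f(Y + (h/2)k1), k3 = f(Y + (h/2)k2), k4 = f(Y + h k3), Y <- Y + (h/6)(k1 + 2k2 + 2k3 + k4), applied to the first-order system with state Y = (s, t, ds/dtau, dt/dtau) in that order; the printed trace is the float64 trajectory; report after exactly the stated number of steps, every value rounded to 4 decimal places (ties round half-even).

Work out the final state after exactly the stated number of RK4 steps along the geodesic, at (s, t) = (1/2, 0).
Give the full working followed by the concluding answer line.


f(Y) = (ds/dtau, dt/dtau, -Gamma^s_ij Y'^i Y'^j, -Gamma^t_ij Y'^i Y'^j) with the Gammas evaluated at the stage position; h = 0.050000; intermediate values shown to 6 dp
step 0: s = 0.5000, t = 0.0000, ds/dtau = -1.0000, dt/dtau = -0.5000
step 1:
  k1: at (s, t) = (0.500000, 0.000000), (ds/dtau, dt/dtau) = (-1.000000, -0.500000); Gamma_sss = -0.057919, Gamma_sst = 0.000000, Gamma_stt = 0.115837, Gamma_tss = 0.000000, Gamma_tst = -0.125000, Gamma_ttt = 0.000000; k1 = (-1.000000, -0.500000, 0.028959, 0.125000)
  k2: at (s, t) = (0.475000, -0.012500), (ds/dtau, dt/dtau) = (-0.999276, -0.496875); Gamma_sss = -0.063517, Gamma_sst = 0.000000, Gamma_stt = 0.127451, Gamma_tss = 0.000000, Gamma_tst = -0.137050, Gamma_ttt = 0.000000; k2 = (-0.999276, -0.496875, 0.031960, 0.136095)
  k3: at (s, t) = (0.475018, -0.012422), (ds/dtau, dt/dtau) = (-0.999201, -0.496598); Gamma_sss = -0.063513, Gamma_sst = 0.000000, Gamma_stt = 0.127443, Gamma_tss = 0.000000, Gamma_tst = -0.137042, Gamma_ttt = 0.000000; k3 = (-0.999201, -0.496598, 0.031983, 0.136000)
  k4: at (s, t) = (0.450040, -0.024830), (ds/dtau, dt/dtau) = (-0.998401, -0.493200); Gamma_sss = -0.069053, Gamma_sst = 0.000000, Gamma_stt = 0.139056, Gamma_tss = 0.000000, Gamma_tst = -0.148957, Gamma_ttt = 0.000000; k4 = (-0.998401, -0.493200, 0.035008, 0.146696)
  Y <- Y + (h/6)(k1 + 2k2 + 2k3 + k4): s = 0.4500, t = -0.0248, ds/dtau = -0.9984, dt/dtau = -0.4932
step 2:
  k1: at (s, t) = (0.450039, -0.024835), (ds/dtau, dt/dtau) = (-0.998401, -0.493201); Gamma_sss = -0.069054, Gamma_sst = 0.000000, Gamma_stt = 0.139056, Gamma_tss = 0.000000, Gamma_tst = -0.148957, Gamma_ttt = 0.000000; k1 = (-0.998401, -0.493201, 0.035008, 0.146697)
  k2: at (s, t) = (0.425079, -0.037165), (ds/dtau, dt/dtau) = (-0.997526, -0.489534); Gamma_sss = -0.074532, Gamma_sst = 0.000000, Gamma_stt = 0.150669, Gamma_tss = 0.000000, Gamma_tst = -0.160730, Gamma_ttt = 0.000000; k2 = (-0.997526, -0.489534, 0.038057, 0.156976)
  k3: at (s, t) = (0.425101, -0.037073), (ds/dtau, dt/dtau) = (-0.997450, -0.489277); Gamma_sss = -0.074527, Gamma_sst = 0.000000, Gamma_stt = 0.150659, Gamma_tss = 0.000000, Gamma_tst = -0.160720, Gamma_ttt = 0.000000; k3 = (-0.997450, -0.489277, 0.038081, 0.156872)
  k4: at (s, t) = (0.400166, -0.049298), (ds/dtau, dt/dtau) = (-0.996497, -0.485357); Gamma_sss = -0.079938, Gamma_sst = 0.000000, Gamma_stt = 0.162270, Gamma_tss = 0.000000, Gamma_tst = -0.172337, Gamma_ttt = 0.000000; k4 = (-0.996497, -0.485357, 0.041153, 0.166704)
  Y <- Y + (h/6)(k1 + 2k2 + 2k3 + k4): s = 0.4002, t = -0.0493, ds/dtau = -0.9965, dt/dtau = -0.4854
step 3:
  k1: at (s, t) = (0.400165, -0.049303), (ds/dtau, dt/dtau) = (-0.996498, -0.485358); Gamma_sss = -0.079939, Gamma_sst = 0.000000, Gamma_stt = 0.162271, Gamma_tss = 0.000000, Gamma_tst = -0.172337, Gamma_ttt = 0.000000; k1 = (-0.996498, -0.485358, 0.041153, 0.166705)
  k2: at (s, t) = (0.375253, -0.061437), (ds/dtau, dt/dtau) = (-0.995469, -0.481191); Gamma_sss = -0.085280, Gamma_sst = 0.000000, Gamma_stt = 0.173882, Gamma_tss = 0.000000, Gamma_tst = -0.183793, Gamma_ttt = 0.000000; k2 = (-0.995469, -0.481191, 0.044247, 0.176077)
  k3: at (s, t) = (0.375278, -0.061332), (ds/dtau, dt/dtau) = (-0.995391, -0.480957); Gamma_sss = -0.085274, Gamma_sst = 0.000000, Gamma_stt = 0.173870, Gamma_tss = 0.000000, Gamma_tst = -0.183781, Gamma_ttt = 0.000000; k3 = (-0.995391, -0.480957, 0.044270, 0.175967)
  k4: at (s, t) = (0.350395, -0.073351), (ds/dtau, dt/dtau) = (-0.994284, -0.476560); Gamma_sss = -0.090540, Gamma_sst = 0.000000, Gamma_stt = 0.185479, Gamma_tss = 0.000000, Gamma_tst = -0.195063, Gamma_ttt = 0.000000; k4 = (-0.994284, -0.476560, 0.047384, 0.184856)
  Y <- Y + (h/6)(k1 + 2k2 + 2k3 + k4): s = 0.3504, t = -0.0734, ds/dtau = -0.9943, dt/dtau = -0.4766

Answer: s = 0.3504, t = -0.0734, ds/dtau = -0.9943, dt/dtau = -0.4766


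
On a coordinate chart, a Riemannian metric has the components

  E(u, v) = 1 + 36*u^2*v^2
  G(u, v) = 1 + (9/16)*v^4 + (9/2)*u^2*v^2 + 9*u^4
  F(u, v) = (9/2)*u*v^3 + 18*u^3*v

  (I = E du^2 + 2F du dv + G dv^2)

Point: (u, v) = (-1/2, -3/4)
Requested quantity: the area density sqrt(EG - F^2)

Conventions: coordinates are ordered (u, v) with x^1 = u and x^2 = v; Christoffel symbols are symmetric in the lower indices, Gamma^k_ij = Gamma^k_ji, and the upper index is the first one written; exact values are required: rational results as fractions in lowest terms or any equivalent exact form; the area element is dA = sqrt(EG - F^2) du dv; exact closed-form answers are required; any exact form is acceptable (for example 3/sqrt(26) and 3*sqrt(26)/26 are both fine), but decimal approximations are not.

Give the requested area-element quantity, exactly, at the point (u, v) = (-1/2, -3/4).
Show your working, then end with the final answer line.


E = 97/16, F = 675/256, G = 9721/4096; EG - F^2 = 30457/4096

Answer: sqrt(EG - F^2) = sqrt(30457)/64


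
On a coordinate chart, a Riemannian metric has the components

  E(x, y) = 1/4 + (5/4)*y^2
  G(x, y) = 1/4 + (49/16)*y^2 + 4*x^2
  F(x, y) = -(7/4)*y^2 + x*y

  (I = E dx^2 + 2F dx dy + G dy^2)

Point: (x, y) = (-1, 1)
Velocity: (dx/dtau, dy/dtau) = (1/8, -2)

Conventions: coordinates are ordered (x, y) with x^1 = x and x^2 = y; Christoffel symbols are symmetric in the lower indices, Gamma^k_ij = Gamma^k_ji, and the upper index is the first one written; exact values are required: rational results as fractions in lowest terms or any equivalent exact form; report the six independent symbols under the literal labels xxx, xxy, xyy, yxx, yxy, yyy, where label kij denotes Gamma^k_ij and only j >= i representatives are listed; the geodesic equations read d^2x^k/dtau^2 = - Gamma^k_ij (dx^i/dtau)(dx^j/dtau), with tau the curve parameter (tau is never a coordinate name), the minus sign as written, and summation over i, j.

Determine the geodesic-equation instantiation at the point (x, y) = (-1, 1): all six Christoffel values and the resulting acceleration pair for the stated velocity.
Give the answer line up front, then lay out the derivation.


Answer: Gamma_xxx = -22/109, Gamma_xxy = -119/218, Gamma_xyy = 305/218, Gamma_yxx = -12/109, Gamma_yxy = -82/109, Gamma_yyy = 103/109; accelerations (d^2x/dtau^2, d^2y/dtau^2) = (-20461/3488, -7245/1744)

E = 3/2, F = -11/4, G = 117/16 at the point
E_x = 0, E_y = 5/2, F_x = 1, F_y = -9/2, G_x = -8, G_y = 49/8
EG - F^2 = 109/32;  g^inv = (32/109) * [[117/16, 11/4], [11/4, 3/2]]
first-kind symbols [ij,l] = (1/2)(d_i g_jl + d_j g_il - d_l g_ij): [xx,x] = E_x/2 = 0, [xx,y] = F_x - E_y/2 = -1/4, [xy,x] = E_y/2 = 5/4, [xy,y] = G_x/2 = -4, [yy,x] = F_y - G_x/2 = -1/2, [yy,y] = G_y/2 = 49/16
Gamma^x_ij = (G*[ij,x] - F*[ij,y])/(EG - F^2), Gamma^y_ij = (E*[ij,y] - F*[ij,x])/(EG - F^2)
Gamma_xxx = -22/109, Gamma_xxy = -119/218, Gamma_xyy = 305/218, Gamma_yxx = -12/109, Gamma_yxy = -82/109, Gamma_yyy = 103/109
d^2x/dtau^2 = -(Gamma_xxx*(1/8)^2 + 2*Gamma_xxy*(1/8)*(-2) + Gamma_xyy*(-2)^2) = -20461/3488
d^2y/dtau^2 = -(Gamma_yxx*(1/8)^2 + 2*Gamma_yxy*(1/8)*(-2) + Gamma_yyy*(-2)^2) = -7245/1744


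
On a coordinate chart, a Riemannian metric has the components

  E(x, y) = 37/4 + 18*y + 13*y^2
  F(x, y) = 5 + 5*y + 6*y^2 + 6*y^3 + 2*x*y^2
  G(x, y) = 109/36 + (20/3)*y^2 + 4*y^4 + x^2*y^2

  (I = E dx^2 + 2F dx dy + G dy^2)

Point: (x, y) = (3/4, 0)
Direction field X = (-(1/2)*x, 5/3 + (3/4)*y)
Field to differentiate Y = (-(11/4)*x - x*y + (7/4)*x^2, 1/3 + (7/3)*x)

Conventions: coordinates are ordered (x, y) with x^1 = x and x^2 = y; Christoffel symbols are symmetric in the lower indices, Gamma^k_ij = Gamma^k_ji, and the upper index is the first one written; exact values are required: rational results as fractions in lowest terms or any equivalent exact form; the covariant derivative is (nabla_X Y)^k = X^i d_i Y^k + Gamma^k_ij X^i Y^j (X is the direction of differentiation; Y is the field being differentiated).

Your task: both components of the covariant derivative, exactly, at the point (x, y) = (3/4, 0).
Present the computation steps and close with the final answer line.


E = 37/4, F = 5, G = 109/36 at the point
E_x = 0, E_y = 18, F_x = 0, F_y = 5, G_x = 0, G_y = 0
EG - F^2 = 433/144;  g^inv = (144/433) * [[109/36, -5], [-5, 37/4]]
first-kind symbols [ij,l] = (1/2)(d_i g_jl + d_j g_il - d_l g_ij): [xx,x] = E_x/2 = 0, [xx,y] = F_x - E_y/2 = -9, [xy,x] = E_y/2 = 9, [xy,y] = G_x/2 = 0, [yy,x] = F_y - G_x/2 = 5, [yy,y] = G_y/2 = 0
Gamma^x_ij = (G*[ij,x] - F*[ij,y])/(EG - F^2), Gamma^y_ij = (E*[ij,y] - F*[ij,x])/(EG - F^2)
Gamma_xxx = 6480/433, Gamma_xxy = 3924/433, Gamma_xyy = 2180/433, Gamma_yxx = -11988/433, Gamma_yxy = -6480/433, Gamma_yyy = -3600/433
X = (-3/8, 5/3), Y = (-69/64, 25/12) at the point

Answer: (nabla_X Y)^x = -258179/249408, (nabla_X Y)^y = -130475/55424


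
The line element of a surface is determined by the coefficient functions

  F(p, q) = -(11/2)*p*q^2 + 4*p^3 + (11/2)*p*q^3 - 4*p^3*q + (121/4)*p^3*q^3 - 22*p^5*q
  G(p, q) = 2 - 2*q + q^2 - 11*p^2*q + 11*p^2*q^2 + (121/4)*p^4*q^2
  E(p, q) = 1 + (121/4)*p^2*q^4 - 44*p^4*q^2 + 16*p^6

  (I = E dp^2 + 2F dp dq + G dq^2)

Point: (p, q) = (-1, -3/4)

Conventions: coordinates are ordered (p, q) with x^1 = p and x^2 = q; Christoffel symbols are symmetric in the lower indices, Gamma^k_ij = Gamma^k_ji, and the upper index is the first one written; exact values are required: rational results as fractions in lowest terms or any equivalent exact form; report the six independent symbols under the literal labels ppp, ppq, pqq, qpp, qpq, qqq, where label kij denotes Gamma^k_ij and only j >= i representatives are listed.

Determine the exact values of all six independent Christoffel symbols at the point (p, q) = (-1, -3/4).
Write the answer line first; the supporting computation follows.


Answer: Gamma_ppp = -2755/12403, Gamma_ppq = 2552/12403, Gamma_pqq = 6032/37209, Gamma_qpp = 17860/12403, Gamma_qpq = -16544/12403, Gamma_qqq = -39104/37209

E = 1865/1024, F = -1363/256, G = 2273/64 at the point
E_p = -8265/512, E_q = 957/64, F_p = 15309/256, F_q = -2725/64, G_p = -1551/16, G_q = -611/8
EG - F^2 = 37209/1024;  g^inv = (1024/37209) * [[2273/64, 1363/256], [1363/256, 1865/1024]]
first-kind symbols [ij,l] = (1/2)(d_i g_jl + d_j g_il - d_l g_ij): [pp,p] = E_p/2 = -8265/1024, [pp,q] = F_p - E_q/2 = 13395/256, [pq,p] = E_q/2 = 957/128, [pq,q] = G_p/2 = -1551/32, [qq,p] = F_q - G_p/2 = 377/64, [qq,q] = G_q/2 = -611/16
Gamma^p_ij = (G*[ij,p] - F*[ij,q])/(EG - F^2), Gamma^q_ij = (E*[ij,q] - F*[ij,p])/(EG - F^2)


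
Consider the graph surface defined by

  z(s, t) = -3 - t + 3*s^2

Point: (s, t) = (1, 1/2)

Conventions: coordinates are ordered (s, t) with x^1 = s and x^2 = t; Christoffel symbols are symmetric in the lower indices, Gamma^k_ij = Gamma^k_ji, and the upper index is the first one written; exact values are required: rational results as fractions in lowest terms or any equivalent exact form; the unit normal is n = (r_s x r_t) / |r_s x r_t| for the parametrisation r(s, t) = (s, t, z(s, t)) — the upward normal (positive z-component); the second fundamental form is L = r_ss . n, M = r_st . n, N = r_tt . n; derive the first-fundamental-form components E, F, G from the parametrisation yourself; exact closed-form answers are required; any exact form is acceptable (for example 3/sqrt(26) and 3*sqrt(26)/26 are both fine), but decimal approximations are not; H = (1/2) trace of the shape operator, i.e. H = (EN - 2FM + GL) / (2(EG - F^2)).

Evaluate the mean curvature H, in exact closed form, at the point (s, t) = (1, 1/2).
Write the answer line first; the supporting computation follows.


Answer: H = 3*sqrt(38)/722

z_s = 6, z_t = -1, z_ss = 6, z_st = 0, z_tt = 0
E = 37, F = -6, G = 2; answer radicand W^2 = 38
unnormalised second-form numerators: l = 6, m = 0, n = 0; L = l/sqrt(38), and similarly M = m/sqrt(W^2), N = n/sqrt(W^2)
H = (E*n - 2*F*m + G*l) / (2*(EG - F^2)*sqrt(W^2)); E*n - 2*F*m + G*l = 12, EG - F^2 = 38, so H = (3/19)/sqrt(38)


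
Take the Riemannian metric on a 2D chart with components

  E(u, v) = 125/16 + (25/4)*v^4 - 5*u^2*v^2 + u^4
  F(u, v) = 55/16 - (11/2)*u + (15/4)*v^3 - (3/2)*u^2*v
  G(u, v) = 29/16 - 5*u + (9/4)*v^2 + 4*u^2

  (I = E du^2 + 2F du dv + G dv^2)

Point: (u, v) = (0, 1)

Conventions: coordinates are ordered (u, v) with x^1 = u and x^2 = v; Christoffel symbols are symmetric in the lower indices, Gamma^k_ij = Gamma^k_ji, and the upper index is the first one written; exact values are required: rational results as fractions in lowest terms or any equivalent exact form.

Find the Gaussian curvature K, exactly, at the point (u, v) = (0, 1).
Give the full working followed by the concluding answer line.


E = 225/16, F = 115/16, G = 65/16, EG - F^2 = 175/32 at the point
E_u = 0, E_v = 25, F_u = -11/2, F_v = 45/4, G_u = -5, G_v = 9/2
E_vv = 75, F_uv = 0, G_uu = 8
By Brioschi, K is (det M1 - det M2) divided by (EG - F^2) squared.
M1 = [[-E_vv/2 + F_uv - G_uu/2, E_u/2, F_u - E_v/2], [F_v - G_u/2, E, F], [G_v/2, F, G]] = [[-83/2, 0, -18], [55/4, 225/16, 115/16], [9/4, 115/16, 65/16]]; det M1 = -91925/64
M2 = [[0, E_v/2, G_u/2], [E_v/2, E, F], [G_u/2, F, G]] = [[0, 25/2, -5/2], [25/2, 225/16, 115/16], [-5/2, 115/16, 65/16]]; det M2 = -9375/8
det M1 - det M2 = -16925/64; K = -16925/64 / (175/32)^2 = -10832/1225

Answer: K = -10832/1225


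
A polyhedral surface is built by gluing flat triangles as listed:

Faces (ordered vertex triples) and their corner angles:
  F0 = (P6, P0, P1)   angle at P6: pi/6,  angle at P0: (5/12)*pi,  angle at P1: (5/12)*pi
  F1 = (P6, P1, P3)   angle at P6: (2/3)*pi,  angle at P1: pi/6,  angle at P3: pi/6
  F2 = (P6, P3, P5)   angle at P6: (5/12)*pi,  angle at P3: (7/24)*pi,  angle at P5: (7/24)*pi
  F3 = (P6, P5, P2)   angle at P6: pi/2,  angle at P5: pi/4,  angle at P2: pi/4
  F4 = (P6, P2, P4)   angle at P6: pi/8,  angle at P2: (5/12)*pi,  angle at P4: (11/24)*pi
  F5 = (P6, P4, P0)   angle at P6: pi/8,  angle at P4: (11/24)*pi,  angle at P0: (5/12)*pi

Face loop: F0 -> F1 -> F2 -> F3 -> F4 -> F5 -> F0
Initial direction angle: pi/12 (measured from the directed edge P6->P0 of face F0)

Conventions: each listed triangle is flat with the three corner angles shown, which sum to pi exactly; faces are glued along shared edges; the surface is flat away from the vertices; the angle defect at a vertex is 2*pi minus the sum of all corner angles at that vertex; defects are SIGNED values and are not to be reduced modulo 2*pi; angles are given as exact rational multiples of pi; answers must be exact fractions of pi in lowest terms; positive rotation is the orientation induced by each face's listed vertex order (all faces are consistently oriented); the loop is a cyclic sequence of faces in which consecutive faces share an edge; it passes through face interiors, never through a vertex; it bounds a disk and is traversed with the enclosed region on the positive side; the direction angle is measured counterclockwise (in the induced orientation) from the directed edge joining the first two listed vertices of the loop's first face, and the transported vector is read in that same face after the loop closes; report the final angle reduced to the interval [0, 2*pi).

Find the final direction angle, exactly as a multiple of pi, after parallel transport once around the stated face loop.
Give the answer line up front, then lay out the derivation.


Answer: final direction angle = pi/12

enclosed vertex P6: corner angles sum to 2*pi, defect = 2*pi - 2*pi = 0
holonomy = initial angle + sum of enclosed defects (mod 2*pi), positive in the induced orientation
final angle = pi/12 + 0 = pi/12 (mod 2*pi)


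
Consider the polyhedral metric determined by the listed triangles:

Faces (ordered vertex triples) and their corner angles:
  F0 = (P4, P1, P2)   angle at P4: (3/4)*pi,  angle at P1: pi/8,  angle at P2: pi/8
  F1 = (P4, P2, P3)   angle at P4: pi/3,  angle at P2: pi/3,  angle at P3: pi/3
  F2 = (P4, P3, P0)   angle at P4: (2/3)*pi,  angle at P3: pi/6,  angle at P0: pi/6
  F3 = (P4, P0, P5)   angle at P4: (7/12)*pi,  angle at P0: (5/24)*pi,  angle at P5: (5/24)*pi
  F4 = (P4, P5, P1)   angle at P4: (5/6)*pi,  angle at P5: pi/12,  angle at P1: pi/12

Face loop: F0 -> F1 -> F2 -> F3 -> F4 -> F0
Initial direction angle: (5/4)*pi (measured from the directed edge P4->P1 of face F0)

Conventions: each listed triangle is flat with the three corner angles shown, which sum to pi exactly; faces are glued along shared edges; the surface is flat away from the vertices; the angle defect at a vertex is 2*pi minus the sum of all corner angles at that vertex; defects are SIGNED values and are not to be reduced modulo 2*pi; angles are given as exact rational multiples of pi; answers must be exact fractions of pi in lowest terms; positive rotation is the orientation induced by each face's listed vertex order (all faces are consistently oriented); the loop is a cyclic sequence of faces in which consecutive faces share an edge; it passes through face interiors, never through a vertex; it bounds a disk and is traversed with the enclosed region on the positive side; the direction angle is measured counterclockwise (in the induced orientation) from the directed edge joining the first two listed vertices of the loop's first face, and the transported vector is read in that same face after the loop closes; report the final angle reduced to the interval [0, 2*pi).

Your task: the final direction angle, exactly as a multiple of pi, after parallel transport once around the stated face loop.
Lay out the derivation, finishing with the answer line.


enclosed vertex P4: corner angles sum to (19/6)*pi, defect = 2*pi - (19/6)*pi = (-7/6)*pi
summing the enclosed defects onto the initial angle, mod 2*pi in the induced orientation:
final angle = (5/4)*pi - (7/6)*pi = pi/12 (mod 2*pi)

Answer: final direction angle = pi/12


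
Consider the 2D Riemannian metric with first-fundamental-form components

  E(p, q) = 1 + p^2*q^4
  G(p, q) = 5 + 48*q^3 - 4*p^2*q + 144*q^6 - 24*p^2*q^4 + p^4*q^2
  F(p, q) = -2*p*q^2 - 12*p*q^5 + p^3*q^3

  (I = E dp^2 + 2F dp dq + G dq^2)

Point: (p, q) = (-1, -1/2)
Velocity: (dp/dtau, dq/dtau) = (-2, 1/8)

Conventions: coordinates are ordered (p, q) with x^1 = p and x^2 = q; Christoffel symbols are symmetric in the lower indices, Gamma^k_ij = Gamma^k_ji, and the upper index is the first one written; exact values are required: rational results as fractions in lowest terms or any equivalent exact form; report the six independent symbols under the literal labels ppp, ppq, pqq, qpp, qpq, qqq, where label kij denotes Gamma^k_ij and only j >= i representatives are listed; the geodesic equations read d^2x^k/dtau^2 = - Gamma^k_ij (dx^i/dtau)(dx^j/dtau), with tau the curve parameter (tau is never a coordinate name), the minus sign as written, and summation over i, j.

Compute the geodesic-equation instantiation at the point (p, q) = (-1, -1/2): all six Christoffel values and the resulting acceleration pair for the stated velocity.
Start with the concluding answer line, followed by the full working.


Answer: Gamma_ppp = -1/33, Gamma_ppq = -4/33, Gamma_pqq = 32/33, Gamma_qpp = -4/33, Gamma_qpq = -16/33, Gamma_qqq = 128/33; accelerations (d^2p/dtau^2, d^2q/dtau^2) = (1/22, 2/11)

E = 17/16, F = 1/4, G = 2 at the point
E_p = -1/8, E_q = -1/2, F_p = -1/2, F_q = 1, G_p = -2, G_q = 16
EG - F^2 = 33/16;  g^inv = (16/33) * [[2, -1/4], [-1/4, 17/16]]
first-kind symbols [ij,l] = (1/2)(d_i g_jl + d_j g_il - d_l g_ij): [pp,p] = E_p/2 = -1/16, [pp,q] = F_p - E_q/2 = -1/4, [pq,p] = E_q/2 = -1/4, [pq,q] = G_p/2 = -1, [qq,p] = F_q - G_p/2 = 2, [qq,q] = G_q/2 = 8
Gamma^p_ij = (G*[ij,p] - F*[ij,q])/(EG - F^2), Gamma^q_ij = (E*[ij,q] - F*[ij,p])/(EG - F^2)
Gamma_ppp = -1/33, Gamma_ppq = -4/33, Gamma_pqq = 32/33, Gamma_qpp = -4/33, Gamma_qpq = -16/33, Gamma_qqq = 128/33
d^2p/dtau^2 = -(Gamma_ppp*(-2)^2 + 2*Gamma_ppq*(-2)*(1/8) + Gamma_pqq*(1/8)^2) = 1/22
d^2q/dtau^2 = -(Gamma_qpp*(-2)^2 + 2*Gamma_qpq*(-2)*(1/8) + Gamma_qqq*(1/8)^2) = 2/11


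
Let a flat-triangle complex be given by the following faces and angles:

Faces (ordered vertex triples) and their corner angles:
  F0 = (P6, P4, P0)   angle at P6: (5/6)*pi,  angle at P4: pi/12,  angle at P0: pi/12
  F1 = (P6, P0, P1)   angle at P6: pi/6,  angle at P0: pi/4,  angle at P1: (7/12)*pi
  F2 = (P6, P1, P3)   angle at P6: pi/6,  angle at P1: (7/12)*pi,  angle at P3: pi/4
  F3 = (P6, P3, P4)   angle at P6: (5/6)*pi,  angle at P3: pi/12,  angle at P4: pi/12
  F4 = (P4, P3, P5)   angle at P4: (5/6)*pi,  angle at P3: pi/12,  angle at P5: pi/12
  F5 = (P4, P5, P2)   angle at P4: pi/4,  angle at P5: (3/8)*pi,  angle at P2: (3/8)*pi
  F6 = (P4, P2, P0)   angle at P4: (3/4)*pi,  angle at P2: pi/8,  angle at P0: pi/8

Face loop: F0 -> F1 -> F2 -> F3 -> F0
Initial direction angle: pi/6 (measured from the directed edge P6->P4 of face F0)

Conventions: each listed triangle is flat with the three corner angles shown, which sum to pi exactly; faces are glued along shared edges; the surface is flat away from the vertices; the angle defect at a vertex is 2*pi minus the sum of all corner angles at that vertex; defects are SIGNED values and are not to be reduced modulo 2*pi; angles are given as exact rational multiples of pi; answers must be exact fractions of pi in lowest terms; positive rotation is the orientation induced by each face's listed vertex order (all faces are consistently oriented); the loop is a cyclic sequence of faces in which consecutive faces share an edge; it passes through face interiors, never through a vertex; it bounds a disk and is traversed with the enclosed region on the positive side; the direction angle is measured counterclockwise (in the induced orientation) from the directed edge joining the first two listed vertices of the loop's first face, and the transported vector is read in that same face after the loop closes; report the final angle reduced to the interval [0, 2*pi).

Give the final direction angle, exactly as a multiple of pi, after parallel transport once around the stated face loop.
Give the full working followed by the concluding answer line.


enclosed vertex P6: corner angles sum to 2*pi, defect = 2*pi - 2*pi = 0
holonomy = initial angle + sum of enclosed defects (mod 2*pi), positive in the induced orientation
final angle = pi/6 + 0 = pi/6 (mod 2*pi)

Answer: final direction angle = pi/6


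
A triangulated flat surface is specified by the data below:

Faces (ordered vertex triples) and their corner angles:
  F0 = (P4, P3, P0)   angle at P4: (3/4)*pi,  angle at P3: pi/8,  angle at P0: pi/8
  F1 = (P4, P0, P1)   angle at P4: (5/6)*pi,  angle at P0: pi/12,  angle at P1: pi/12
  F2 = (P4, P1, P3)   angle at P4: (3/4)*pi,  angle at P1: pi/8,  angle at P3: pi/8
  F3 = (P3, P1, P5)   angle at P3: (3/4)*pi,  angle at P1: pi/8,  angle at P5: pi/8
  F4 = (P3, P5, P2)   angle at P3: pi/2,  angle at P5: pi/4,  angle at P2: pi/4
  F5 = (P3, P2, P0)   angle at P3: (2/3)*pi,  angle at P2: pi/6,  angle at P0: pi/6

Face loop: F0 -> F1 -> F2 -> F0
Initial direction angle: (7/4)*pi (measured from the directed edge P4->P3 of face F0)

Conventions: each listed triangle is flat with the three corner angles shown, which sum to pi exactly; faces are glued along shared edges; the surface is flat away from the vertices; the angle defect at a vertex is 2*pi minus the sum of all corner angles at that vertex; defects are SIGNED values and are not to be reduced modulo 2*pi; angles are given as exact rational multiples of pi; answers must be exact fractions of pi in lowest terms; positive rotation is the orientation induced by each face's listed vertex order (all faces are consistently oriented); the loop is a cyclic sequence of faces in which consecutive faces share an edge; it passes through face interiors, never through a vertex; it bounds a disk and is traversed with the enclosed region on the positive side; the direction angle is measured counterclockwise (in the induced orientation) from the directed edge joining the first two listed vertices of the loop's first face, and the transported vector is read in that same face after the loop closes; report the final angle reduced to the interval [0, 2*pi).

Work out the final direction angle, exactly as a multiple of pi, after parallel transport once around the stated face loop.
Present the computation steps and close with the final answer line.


enclosed vertex P4: corner angles sum to (7/3)*pi, defect = 2*pi - (7/3)*pi = -pi/3
summing the enclosed defects onto the initial angle, mod 2*pi in the induced orientation:
final angle = (7/4)*pi - pi/3 = (17/12)*pi (mod 2*pi)

Answer: final direction angle = (17/12)*pi


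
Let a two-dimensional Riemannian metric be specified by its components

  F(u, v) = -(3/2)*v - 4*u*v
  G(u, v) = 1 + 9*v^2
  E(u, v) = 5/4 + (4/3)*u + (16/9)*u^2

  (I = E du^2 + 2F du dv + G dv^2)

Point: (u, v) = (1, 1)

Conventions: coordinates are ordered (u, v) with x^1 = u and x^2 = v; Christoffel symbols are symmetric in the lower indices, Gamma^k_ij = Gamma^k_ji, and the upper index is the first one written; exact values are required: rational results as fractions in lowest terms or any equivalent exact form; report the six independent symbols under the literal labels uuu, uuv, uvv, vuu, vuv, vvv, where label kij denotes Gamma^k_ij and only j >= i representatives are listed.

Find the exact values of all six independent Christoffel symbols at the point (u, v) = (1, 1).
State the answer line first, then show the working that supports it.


Answer: Gamma_uuu = 88/481, Gamma_uuv = 0, Gamma_uvv = -198/481, Gamma_vuu = -144/481, Gamma_vuv = 0, Gamma_vvv = 324/481

E = 157/36, F = -11/2, G = 10 at the point
E_u = 44/9, E_v = 0, F_u = -4, F_v = -11/2, G_u = 0, G_v = 18
EG - F^2 = 481/36;  g^inv = (36/481) * [[10, 11/2], [11/2, 157/36]]
first-kind symbols [ij,l] = (1/2)(d_i g_jl + d_j g_il - d_l g_ij): [uu,u] = E_u/2 = 22/9, [uu,v] = F_u - E_v/2 = -4, [uv,u] = E_v/2 = 0, [uv,v] = G_u/2 = 0, [vv,u] = F_v - G_u/2 = -11/2, [vv,v] = G_v/2 = 9
Gamma^u_ij = (G*[ij,u] - F*[ij,v])/(EG - F^2), Gamma^v_ij = (E*[ij,v] - F*[ij,u])/(EG - F^2)


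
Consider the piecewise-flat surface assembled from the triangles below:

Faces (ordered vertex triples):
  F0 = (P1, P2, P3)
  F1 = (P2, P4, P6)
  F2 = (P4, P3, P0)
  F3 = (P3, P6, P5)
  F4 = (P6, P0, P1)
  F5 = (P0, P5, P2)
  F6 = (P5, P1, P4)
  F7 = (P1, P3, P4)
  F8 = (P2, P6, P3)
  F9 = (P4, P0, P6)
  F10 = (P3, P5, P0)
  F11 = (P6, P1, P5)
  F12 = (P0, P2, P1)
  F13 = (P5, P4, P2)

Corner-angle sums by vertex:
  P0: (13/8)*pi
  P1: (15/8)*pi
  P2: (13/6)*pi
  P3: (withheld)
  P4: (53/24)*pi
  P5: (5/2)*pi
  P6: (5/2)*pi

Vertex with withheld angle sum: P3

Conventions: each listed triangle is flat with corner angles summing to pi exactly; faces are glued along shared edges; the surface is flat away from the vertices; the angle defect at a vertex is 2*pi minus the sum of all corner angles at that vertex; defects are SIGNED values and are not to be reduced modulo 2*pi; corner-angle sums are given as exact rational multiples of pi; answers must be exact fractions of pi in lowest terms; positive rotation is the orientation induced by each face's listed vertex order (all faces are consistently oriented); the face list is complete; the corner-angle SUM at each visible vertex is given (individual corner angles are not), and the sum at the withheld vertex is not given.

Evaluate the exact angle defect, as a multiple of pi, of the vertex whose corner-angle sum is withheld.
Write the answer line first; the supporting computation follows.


Answer: defect(P3) = (7/8)*pi

V = 7, E = 21, F = 14; chi = V - E + F = 0
Gauss-Bonnet: total defect = 2*pi*chi = 0; visible defects sum to (-7/8)*pi


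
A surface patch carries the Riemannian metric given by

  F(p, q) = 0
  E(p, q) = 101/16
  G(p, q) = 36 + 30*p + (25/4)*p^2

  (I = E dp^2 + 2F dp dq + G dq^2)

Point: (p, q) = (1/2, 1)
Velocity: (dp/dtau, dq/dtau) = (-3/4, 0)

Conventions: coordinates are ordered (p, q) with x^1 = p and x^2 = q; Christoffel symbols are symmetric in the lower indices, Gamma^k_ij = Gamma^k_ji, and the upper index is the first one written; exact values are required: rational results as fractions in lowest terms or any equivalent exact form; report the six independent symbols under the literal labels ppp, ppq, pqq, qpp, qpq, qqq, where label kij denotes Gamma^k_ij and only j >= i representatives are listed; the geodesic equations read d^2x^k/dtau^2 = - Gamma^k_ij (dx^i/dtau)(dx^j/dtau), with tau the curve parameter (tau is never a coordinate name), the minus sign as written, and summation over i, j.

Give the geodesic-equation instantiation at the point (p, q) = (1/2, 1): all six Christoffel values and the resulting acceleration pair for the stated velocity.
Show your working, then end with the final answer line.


E = 101/16, F = 0, G = 841/16 at the point
E_p = 0, E_q = 0, F_p = 0, F_q = 0, G_p = 145/4, G_q = 0
EG - F^2 = 84941/256;  g^inv = (256/84941) * [[841/16, 0], [0, 101/16]]
first-kind symbols [ij,l] = (1/2)(d_i g_jl + d_j g_il - d_l g_ij): [pp,p] = E_p/2 = 0, [pp,q] = F_p - E_q/2 = 0, [pq,p] = E_q/2 = 0, [pq,q] = G_p/2 = 145/8, [qq,p] = F_q - G_p/2 = -145/8, [qq,q] = G_q/2 = 0
Gamma^p_ij = (G*[ij,p] - F*[ij,q])/(EG - F^2), Gamma^q_ij = (E*[ij,q] - F*[ij,p])/(EG - F^2)
Gamma_ppp = 0, Gamma_ppq = 0, Gamma_pqq = -290/101, Gamma_qpp = 0, Gamma_qpq = 10/29, Gamma_qqq = 0
d^2p/dtau^2 = -(Gamma_ppp*(-3/4)^2 + 2*Gamma_ppq*(-3/4)*(0) + Gamma_pqq*(0)^2) = 0
d^2q/dtau^2 = -(Gamma_qpp*(-3/4)^2 + 2*Gamma_qpq*(-3/4)*(0) + Gamma_qqq*(0)^2) = 0

Answer: Gamma_ppp = 0, Gamma_ppq = 0, Gamma_pqq = -290/101, Gamma_qpp = 0, Gamma_qpq = 10/29, Gamma_qqq = 0; accelerations (d^2p/dtau^2, d^2q/dtau^2) = (0, 0)
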